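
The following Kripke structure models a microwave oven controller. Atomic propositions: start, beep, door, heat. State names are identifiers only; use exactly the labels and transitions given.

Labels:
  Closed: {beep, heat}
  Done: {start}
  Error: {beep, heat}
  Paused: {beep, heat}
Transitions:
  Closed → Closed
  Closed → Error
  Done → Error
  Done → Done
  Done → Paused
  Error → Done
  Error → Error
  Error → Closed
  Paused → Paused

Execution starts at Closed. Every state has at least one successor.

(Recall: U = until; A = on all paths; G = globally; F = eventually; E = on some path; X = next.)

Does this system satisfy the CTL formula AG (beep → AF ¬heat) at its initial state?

States satisfying beep → AF ¬heat: {Done}.
States satisfying AG (beep → AF ¬heat): ∅.
Closed is reachable from Closed and violates beep → AF ¬heat, so AG fails at Closed.
Closed ∉ Sat(AG (beep → AF ¬heat)).

Does not hold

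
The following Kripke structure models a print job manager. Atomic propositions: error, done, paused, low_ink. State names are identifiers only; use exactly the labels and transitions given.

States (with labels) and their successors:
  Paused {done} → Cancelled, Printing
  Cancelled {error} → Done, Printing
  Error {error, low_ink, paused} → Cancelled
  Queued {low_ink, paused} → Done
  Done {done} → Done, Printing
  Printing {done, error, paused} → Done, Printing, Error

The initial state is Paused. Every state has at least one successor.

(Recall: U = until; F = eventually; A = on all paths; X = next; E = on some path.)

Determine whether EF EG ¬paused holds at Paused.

Satisfied

States satisfying EG ¬paused: {Paused, Cancelled, Done}.
States satisfying EF EG ¬paused: {Paused, Cancelled, Error, Queued, Done, Printing}.
Some path from Paused reaches a state where EG ¬paused holds.
Paused ∈ Sat(EF EG ¬paused).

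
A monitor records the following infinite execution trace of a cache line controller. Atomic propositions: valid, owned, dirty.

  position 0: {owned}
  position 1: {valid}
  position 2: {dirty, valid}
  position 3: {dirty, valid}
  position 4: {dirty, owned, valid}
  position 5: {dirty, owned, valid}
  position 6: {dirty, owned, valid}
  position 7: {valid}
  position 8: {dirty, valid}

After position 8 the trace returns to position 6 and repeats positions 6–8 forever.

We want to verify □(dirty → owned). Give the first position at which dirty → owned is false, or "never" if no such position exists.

2

Check dirty → owned at each position in order: 0 ✓, 1 ✓.
At position 2 the labels are {dirty, valid}, so dirty → owned is false there. This is the first violation.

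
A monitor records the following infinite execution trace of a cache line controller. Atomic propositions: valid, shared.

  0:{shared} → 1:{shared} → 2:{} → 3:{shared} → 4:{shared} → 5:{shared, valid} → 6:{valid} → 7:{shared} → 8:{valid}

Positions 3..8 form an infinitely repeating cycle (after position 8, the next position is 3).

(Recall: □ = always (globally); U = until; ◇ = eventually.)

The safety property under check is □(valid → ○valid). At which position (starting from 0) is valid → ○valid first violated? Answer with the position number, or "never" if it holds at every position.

6

Check valid → ○valid at each position in order: 0 ✓, 1 ✓, 2 ✓, 3 ✓, 4 ✓, 5 ✓.
At position 6 the labels are {valid} and the next position 7 has {shared}, so valid → ○valid is false there. This is the first violation.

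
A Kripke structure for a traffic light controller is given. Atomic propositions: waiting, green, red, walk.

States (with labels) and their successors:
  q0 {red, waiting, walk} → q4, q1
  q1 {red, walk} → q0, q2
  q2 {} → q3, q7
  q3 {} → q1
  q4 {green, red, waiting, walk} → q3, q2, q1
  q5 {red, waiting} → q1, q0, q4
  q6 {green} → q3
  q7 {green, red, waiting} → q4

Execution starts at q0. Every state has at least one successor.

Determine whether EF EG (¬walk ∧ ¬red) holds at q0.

States satisfying EG (¬walk ∧ ¬red): ∅.
States satisfying EF EG (¬walk ∧ ¬red): ∅.
No suitable path/successor from q0 witnesses the formula.
q0 ∉ Sat(EF EG (¬walk ∧ ¬red)).

No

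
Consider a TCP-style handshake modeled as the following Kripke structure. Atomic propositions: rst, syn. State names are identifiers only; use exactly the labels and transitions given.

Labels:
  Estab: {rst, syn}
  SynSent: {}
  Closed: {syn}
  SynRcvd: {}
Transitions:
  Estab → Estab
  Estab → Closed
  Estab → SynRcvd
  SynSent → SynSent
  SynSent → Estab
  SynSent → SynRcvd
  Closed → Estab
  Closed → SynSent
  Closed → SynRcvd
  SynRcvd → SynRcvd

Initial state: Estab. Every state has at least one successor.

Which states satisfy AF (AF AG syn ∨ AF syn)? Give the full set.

States satisfying AF AG syn ∨ AF syn: {Estab, Closed}.
States satisfying AF (AF AG syn ∨ AF syn): {Estab, Closed}.

{Estab, Closed}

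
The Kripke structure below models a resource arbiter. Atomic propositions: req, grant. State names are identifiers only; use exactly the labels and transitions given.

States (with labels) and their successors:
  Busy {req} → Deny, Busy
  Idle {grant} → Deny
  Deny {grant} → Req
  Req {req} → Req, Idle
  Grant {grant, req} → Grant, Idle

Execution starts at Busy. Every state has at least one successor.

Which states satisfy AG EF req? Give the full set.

{Busy, Idle, Deny, Req, Grant}

States satisfying EF req: {Busy, Idle, Deny, Req, Grant}.
States satisfying AG EF req: {Busy, Idle, Deny, Req, Grant}.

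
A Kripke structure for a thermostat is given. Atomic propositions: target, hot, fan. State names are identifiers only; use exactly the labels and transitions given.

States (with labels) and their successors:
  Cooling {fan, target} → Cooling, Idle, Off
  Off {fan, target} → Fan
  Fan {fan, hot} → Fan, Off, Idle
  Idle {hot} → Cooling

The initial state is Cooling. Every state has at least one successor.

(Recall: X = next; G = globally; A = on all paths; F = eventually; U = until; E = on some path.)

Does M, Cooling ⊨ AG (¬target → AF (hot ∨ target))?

States satisfying ¬target → AF (hot ∨ target): {Cooling, Off, Fan, Idle}.
States satisfying AG (¬target → AF (hot ∨ target)): {Cooling, Off, Fan, Idle}.
Every state reachable from Cooling satisfies ¬target → AF (hot ∨ target).
Cooling ∈ Sat(AG (¬target → AF (hot ∨ target))).

Satisfied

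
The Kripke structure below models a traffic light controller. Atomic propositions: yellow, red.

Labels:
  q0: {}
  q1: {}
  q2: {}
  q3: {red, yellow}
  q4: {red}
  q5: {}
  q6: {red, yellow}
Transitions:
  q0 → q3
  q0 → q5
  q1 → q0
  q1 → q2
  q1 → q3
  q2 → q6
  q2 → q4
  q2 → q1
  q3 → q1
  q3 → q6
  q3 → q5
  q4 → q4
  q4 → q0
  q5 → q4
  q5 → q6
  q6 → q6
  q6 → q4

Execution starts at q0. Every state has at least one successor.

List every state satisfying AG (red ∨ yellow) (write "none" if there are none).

States satisfying red ∨ yellow: {q3, q4, q6}.
States satisfying AG (red ∨ yellow): ∅.

none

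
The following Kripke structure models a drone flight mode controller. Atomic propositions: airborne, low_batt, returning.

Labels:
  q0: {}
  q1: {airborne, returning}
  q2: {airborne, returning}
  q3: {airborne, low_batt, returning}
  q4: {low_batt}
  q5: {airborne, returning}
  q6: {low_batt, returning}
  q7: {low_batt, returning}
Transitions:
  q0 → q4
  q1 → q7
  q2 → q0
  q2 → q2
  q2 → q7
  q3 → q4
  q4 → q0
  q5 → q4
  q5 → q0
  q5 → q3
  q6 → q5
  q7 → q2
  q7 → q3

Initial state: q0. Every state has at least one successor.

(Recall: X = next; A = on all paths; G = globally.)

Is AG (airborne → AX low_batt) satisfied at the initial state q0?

Yes

States satisfying airborne → AX low_batt: {q0, q1, q3, q4, q6, q7}.
States satisfying AG (airborne → AX low_batt): {q0, q3, q4}.
Every state reachable from q0 satisfies airborne → AX low_batt.
q0 ∈ Sat(AG (airborne → AX low_batt)).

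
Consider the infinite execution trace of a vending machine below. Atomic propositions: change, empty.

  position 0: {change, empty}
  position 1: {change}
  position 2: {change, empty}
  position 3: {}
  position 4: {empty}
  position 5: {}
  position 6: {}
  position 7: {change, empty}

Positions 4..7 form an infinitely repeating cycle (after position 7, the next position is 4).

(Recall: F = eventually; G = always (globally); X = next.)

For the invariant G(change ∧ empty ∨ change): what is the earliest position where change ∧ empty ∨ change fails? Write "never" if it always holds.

3

Check change ∧ empty ∨ change at each position in order: 0 ✓, 1 ✓, 2 ✓.
At position 3 the labels are {}, so change ∧ empty ∨ change is false there. This is the first violation.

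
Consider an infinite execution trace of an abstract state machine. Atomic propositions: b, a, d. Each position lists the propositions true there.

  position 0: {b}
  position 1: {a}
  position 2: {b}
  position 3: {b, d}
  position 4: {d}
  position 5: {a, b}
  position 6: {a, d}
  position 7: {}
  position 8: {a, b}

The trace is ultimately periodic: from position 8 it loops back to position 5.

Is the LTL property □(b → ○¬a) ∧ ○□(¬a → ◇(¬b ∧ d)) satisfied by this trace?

b → ○¬a must hold at every position from 0 onward. It fails at position 0, so □(b → ○¬a) is false.
Positions where b holds: 0, 2, 3, 5, 8.
Check ○¬a at each: 0→fails, 2→ok, 3→ok, 5→fails, 8→fails.
The position after 0 is 1; □(¬a → ◇(¬b ∧ d)) is true there.
At position 0: □(b → ○¬a) is false; ○□(¬a → ◇(¬b ∧ d)) is true; so □(b → ○¬a) ∧ ○□(¬a → ◇(¬b ∧ d)) is false.

Does not hold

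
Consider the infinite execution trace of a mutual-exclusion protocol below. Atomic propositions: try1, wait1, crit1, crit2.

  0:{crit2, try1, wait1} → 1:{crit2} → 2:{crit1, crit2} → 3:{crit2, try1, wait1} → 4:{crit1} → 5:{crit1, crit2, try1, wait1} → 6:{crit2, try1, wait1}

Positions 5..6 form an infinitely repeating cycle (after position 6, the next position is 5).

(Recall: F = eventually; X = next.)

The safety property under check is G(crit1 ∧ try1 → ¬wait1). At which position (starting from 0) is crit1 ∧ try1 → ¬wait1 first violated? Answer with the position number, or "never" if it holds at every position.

5

Check crit1 ∧ try1 → ¬wait1 at each position in order: 0 ✓, 1 ✓, 2 ✓, 3 ✓, 4 ✓.
At position 5 the labels are {crit1, crit2, try1, wait1}, so crit1 ∧ try1 → ¬wait1 is false there. This is the first violation.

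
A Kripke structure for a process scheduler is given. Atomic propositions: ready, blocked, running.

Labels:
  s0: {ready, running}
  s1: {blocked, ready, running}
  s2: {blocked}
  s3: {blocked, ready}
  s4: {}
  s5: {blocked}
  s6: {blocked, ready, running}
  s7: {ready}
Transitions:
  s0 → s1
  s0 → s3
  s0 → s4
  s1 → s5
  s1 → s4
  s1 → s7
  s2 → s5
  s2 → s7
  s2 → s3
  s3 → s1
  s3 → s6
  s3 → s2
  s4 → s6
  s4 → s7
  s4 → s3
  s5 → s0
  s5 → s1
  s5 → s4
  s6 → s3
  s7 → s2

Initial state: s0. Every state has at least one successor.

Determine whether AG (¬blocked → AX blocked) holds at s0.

Does not hold

States satisfying ¬blocked → AX blocked: {s1, s2, s3, s5, s6, s7}.
States satisfying AG (¬blocked → AX blocked): ∅.
s0 is reachable from s0 and violates ¬blocked → AX blocked, so AG fails at s0.
s0 ∉ Sat(AG (¬blocked → AX blocked)).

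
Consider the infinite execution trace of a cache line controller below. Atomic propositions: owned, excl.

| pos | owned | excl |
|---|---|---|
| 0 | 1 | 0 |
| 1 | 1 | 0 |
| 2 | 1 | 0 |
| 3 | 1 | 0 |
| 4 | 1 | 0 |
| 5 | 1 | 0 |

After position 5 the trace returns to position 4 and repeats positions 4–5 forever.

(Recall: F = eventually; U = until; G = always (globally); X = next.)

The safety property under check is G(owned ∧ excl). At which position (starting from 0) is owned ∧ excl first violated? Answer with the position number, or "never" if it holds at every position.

At position 0 the labels are {owned}, so owned ∧ excl is false there. This is the first violation.

0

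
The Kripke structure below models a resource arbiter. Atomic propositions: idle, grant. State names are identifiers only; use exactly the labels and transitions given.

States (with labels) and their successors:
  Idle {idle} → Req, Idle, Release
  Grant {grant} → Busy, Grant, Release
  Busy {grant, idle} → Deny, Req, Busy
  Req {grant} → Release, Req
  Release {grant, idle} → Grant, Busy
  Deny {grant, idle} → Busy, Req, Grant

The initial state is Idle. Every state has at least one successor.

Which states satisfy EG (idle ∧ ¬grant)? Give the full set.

{Idle}

States satisfying idle ∧ ¬grant: {Idle}.
States satisfying EG (idle ∧ ¬grant): {Idle}.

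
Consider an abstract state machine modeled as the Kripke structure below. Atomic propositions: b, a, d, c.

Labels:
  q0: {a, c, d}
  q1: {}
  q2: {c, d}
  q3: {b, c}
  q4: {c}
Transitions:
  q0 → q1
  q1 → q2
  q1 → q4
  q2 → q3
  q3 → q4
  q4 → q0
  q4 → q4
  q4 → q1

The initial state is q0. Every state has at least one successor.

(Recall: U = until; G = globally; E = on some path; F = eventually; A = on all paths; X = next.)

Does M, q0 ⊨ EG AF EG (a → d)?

States satisfying AF EG (a → d): {q0, q1, q2, q3, q4}.
States satisfying EG AF EG (a → d): {q0, q1, q2, q3, q4}.
q0 ∈ Sat(EG AF EG (a → d)).

Satisfied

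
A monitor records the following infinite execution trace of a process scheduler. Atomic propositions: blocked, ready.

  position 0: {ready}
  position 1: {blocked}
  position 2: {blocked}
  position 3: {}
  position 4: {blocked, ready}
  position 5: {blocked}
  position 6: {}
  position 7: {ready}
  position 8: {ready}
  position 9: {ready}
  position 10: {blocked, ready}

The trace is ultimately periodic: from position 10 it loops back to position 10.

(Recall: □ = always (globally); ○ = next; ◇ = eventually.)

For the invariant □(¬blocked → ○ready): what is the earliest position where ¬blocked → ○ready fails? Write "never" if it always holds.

0

At position 0 the labels are {ready} and the next position 1 has {blocked}, so ¬blocked → ○ready is false there. This is the first violation.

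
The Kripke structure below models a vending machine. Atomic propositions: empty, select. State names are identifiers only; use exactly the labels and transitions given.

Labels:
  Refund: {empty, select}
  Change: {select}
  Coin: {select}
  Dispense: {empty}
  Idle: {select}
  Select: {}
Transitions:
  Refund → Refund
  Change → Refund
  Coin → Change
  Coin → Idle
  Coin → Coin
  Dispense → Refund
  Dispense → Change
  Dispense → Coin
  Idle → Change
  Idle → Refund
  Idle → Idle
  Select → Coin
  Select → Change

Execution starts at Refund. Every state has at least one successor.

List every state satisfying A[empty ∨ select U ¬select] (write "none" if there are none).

{Dispense, Select}

States satisfying empty ∨ select: {Refund, Change, Coin, Dispense, Idle}.
States satisfying ¬select: {Dispense, Select}.
States satisfying A[empty ∨ select U ¬select]: {Dispense, Select}.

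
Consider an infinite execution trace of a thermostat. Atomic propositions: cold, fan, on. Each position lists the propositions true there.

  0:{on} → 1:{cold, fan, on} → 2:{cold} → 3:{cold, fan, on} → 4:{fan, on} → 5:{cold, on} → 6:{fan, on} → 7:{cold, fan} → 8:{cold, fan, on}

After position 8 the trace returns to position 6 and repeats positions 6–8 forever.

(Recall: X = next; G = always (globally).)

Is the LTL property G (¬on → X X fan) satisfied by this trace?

Satisfied

¬on → X X fan holds at every position 0..8, and those are all positions ever visited, so G (¬on → X X fan) holds.
Positions where ¬on holds: 2, 7.
Check X X fan at each: 2→ok, 7→ok.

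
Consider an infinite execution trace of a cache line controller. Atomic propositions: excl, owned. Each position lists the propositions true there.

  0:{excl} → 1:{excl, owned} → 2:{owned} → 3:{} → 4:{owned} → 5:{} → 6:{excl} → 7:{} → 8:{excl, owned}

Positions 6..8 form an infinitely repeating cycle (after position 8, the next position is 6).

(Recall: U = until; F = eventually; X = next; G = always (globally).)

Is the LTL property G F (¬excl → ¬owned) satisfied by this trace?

Holds

F (¬excl → ¬owned) holds at every position 0..8, and those are all positions ever visited, so G F (¬excl → ¬owned) holds.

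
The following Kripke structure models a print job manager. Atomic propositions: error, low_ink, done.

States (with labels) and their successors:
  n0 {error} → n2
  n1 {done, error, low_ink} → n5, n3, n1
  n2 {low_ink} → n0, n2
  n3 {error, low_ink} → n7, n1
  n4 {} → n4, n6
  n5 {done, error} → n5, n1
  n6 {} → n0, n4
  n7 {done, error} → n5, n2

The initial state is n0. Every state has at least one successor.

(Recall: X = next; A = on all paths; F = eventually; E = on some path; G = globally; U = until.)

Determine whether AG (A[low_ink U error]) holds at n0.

States satisfying A[low_ink U error]: {n0, n1, n3, n5, n7}.
States satisfying AG (A[low_ink U error]): ∅.
n2 is reachable from n0 and violates A[low_ink U error], so AG fails at n0.
n0 ∉ Sat(AG (A[low_ink U error])).

No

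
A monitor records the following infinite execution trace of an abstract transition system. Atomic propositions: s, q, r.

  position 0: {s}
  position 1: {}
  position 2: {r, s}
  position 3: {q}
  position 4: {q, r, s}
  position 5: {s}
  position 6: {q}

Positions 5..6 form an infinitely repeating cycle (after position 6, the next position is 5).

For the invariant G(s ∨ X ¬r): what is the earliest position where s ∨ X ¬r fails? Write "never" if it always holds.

1

Check s ∨ X ¬r at each position in order: 0 ✓.
At position 1 the labels are {} and the next position 2 has {r, s}, so s ∨ X ¬r is false there. This is the first violation.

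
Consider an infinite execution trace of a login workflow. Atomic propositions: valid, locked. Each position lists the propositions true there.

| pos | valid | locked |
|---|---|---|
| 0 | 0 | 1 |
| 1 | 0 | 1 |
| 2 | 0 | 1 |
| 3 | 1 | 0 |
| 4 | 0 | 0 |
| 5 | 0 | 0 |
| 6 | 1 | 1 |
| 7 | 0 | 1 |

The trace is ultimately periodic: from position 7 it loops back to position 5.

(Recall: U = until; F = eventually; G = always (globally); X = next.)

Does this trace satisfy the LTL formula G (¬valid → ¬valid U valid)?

¬valid → ¬valid U valid holds at every position 0..7, and those are all positions ever visited, so G (¬valid → ¬valid U valid) holds.
Positions where ¬valid holds: 0, 1, 2, 4, 5, 7.
Check ¬valid U valid at each: 0→ok, 1→ok, 2→ok, 4→ok, 5→ok, 7→ok.

Holds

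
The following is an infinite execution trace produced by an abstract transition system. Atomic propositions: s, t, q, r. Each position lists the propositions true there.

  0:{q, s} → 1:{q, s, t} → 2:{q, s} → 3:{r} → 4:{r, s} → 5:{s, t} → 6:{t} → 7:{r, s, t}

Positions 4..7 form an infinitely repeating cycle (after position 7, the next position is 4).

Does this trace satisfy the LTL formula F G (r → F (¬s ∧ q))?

G (r → F (¬s ∧ q)) is false at every position 0..7, so it never becomes true and F G (r → F (¬s ∧ q)) fails.

Violated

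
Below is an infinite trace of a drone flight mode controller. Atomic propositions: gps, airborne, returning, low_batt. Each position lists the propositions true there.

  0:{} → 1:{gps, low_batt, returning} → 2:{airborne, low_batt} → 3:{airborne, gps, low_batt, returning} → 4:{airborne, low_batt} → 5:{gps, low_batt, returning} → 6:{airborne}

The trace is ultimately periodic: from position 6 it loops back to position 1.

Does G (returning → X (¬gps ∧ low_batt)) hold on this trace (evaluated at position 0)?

Does not hold

returning → X (¬gps ∧ low_batt) must hold at every position from 0 onward. It fails at position 5, so G (returning → X (¬gps ∧ low_batt)) is false.
Positions where returning holds: 1, 3, 5.
Check X (¬gps ∧ low_batt) at each: 1→ok, 3→ok, 5→fails.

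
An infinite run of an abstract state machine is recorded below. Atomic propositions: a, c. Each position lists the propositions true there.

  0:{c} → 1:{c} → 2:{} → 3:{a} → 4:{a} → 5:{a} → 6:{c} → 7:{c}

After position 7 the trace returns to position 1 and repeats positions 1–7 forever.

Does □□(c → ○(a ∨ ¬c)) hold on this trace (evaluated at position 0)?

Does not hold

□(c → ○(a ∨ ¬c)) must hold at every position from 0 onward. It fails at position 0, so □□(c → ○(a ∨ ¬c)) is false.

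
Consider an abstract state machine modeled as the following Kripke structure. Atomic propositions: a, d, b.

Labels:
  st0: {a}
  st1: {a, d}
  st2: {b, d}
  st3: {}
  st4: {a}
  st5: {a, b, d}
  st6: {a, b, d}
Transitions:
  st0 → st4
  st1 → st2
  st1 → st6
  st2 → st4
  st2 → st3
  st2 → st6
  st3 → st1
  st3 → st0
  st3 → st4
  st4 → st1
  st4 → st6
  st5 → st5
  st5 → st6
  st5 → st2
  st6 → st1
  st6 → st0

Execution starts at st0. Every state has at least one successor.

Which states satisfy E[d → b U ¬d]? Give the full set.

{st0, st2, st3, st4, st5, st6}

States satisfying d → b: {st0, st2, st3, st4, st5, st6}.
States satisfying ¬d: {st0, st3, st4}.
States satisfying E[d → b U ¬d]: {st0, st2, st3, st4, st5, st6}.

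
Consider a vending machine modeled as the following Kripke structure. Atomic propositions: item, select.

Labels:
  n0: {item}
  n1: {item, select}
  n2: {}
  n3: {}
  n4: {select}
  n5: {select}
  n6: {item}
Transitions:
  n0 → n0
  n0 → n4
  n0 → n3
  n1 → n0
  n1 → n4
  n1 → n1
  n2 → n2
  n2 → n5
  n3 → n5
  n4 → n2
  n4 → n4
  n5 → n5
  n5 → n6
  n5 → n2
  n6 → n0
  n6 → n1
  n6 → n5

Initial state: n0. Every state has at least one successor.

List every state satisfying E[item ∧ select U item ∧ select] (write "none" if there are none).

States satisfying item ∧ select: {n1}.
States satisfying E[item ∧ select U item ∧ select]: {n1}.

{n1}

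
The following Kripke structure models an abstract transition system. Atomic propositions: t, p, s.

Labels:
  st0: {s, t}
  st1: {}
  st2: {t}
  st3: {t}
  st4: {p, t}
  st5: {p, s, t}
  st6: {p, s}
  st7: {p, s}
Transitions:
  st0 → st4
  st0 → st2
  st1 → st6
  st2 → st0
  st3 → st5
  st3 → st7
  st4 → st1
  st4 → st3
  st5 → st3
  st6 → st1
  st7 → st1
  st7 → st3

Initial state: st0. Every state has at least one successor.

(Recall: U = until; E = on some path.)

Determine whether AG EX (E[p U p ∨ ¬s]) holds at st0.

Does not hold

States satisfying EX (E[p U p ∨ ¬s]): {st0, st1, st3, st4, st5, st6, st7}.
States satisfying AG EX (E[p U p ∨ ¬s]): {st1, st3, st4, st5, st6, st7}.
st2 is reachable from st0 and violates EX (E[p U p ∨ ¬s]), so AG fails at st0.
st0 ∉ Sat(AG EX (E[p U p ∨ ¬s])).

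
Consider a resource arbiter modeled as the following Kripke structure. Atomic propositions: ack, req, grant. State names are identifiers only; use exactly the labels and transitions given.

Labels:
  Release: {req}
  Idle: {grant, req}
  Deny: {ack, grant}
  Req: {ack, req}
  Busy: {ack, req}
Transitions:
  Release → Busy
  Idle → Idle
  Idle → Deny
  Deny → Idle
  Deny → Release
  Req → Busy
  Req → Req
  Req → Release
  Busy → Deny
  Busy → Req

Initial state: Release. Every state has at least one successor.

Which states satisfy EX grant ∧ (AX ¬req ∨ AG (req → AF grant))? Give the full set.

States satisfying grant: {Idle, Deny}.
States satisfying EX grant: {Idle, Deny, Busy}.
States satisfying ¬req: {Deny}.
States satisfying AX ¬req: ∅.
States satisfying req → AF grant: {Idle, Deny}.
States satisfying AG (req → AF grant): ∅.
States satisfying AX ¬req ∨ AG (req → AF grant): ∅.
States satisfying EX grant ∧ (AX ¬req ∨ AG (req → AF grant)): ∅.

none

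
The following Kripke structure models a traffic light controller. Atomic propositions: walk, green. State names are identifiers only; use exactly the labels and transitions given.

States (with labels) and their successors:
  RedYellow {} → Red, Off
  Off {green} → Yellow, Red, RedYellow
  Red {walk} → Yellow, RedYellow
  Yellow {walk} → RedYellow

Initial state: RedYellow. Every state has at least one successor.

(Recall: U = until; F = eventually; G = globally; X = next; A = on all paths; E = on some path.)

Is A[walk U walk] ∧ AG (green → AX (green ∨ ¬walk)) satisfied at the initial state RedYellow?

Violated

States satisfying walk: {Red, Yellow}.
States satisfying A[walk U walk]: {Red, Yellow}.
States satisfying green → AX (green ∨ ¬walk): {RedYellow, Red, Yellow}.
States satisfying AG (green → AX (green ∨ ¬walk)): ∅.
States satisfying A[walk U walk] ∧ AG (green → AX (green ∨ ¬walk)): ∅.
RedYellow ∉ Sat(A[walk U walk] ∧ AG (green → AX (green ∨ ¬walk))).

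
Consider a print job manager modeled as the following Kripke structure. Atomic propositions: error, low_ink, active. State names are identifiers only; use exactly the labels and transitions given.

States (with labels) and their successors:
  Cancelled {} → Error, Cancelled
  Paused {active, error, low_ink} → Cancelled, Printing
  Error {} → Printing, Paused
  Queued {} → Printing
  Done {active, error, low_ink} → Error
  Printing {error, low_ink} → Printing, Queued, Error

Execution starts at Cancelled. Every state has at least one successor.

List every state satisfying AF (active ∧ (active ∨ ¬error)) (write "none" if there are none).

States satisfying active ∧ (active ∨ ¬error): {Paused, Done}.
States satisfying AF (active ∧ (active ∨ ¬error)): {Paused, Done}.

{Paused, Done}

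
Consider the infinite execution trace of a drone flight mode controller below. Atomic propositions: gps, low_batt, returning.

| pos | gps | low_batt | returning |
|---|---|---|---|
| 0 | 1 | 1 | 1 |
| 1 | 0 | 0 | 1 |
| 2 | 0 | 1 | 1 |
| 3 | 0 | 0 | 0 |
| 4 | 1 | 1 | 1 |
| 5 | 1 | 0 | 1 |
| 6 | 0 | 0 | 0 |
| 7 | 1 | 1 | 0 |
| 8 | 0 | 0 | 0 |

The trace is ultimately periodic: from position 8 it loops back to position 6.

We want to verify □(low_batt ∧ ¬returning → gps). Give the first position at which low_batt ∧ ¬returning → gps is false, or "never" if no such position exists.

low_batt ∧ ¬returning → gps holds at every position 0..8, and those are all the positions the trace ever visits, so the invariant □(low_batt ∧ ¬returning → gps) is never violated.

never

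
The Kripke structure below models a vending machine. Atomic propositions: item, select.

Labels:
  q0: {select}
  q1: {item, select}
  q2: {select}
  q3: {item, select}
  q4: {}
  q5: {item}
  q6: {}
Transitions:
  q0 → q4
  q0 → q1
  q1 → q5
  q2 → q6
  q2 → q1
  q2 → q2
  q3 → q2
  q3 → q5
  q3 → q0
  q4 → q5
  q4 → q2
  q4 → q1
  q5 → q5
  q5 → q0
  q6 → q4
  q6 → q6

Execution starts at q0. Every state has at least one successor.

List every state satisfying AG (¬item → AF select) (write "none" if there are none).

none

States satisfying ¬item → AF select: {q0, q1, q2, q3, q5}.
States satisfying AG (¬item → AF select): ∅.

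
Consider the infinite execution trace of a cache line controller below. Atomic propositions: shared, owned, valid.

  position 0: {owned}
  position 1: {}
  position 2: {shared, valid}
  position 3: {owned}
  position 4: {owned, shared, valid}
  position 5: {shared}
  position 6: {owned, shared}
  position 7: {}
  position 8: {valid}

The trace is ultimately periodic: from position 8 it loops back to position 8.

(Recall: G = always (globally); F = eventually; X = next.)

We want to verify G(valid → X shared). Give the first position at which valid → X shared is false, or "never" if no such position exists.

Check valid → X shared at each position in order: 0 ✓, 1 ✓.
At position 2 the labels are {shared, valid} and the next position 3 has {owned}, so valid → X shared is false there. This is the first violation.

2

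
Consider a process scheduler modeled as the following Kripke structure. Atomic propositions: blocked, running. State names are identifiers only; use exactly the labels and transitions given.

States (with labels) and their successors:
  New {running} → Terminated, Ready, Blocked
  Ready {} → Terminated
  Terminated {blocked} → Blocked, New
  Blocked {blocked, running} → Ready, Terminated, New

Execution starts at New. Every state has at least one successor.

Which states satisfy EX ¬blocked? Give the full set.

States satisfying ¬blocked: {New, Ready}.
States satisfying EX ¬blocked: {New, Terminated, Blocked}.

{New, Terminated, Blocked}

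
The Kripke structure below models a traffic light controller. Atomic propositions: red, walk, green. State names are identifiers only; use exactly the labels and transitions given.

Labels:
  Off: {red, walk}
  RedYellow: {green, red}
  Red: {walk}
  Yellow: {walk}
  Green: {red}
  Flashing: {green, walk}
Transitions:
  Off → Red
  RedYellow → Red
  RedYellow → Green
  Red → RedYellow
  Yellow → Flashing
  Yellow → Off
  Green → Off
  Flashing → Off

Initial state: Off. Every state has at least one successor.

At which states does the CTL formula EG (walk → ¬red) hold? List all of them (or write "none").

{RedYellow, Red}

States satisfying walk → ¬red: {RedYellow, Red, Yellow, Green, Flashing}.
States satisfying EG (walk → ¬red): {RedYellow, Red}.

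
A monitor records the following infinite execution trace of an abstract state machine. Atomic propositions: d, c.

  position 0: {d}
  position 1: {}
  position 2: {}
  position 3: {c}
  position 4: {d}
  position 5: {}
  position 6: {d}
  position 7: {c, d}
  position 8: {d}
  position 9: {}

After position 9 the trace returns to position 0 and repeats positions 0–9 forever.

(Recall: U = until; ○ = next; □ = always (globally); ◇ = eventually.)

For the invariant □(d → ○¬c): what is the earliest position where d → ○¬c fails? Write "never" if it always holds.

6

Check d → ○¬c at each position in order: 0 ✓, 1 ✓, 2 ✓, 3 ✓, 4 ✓, 5 ✓.
At position 6 the labels are {d} and the next position 7 has {c, d}, so d → ○¬c is false there. This is the first violation.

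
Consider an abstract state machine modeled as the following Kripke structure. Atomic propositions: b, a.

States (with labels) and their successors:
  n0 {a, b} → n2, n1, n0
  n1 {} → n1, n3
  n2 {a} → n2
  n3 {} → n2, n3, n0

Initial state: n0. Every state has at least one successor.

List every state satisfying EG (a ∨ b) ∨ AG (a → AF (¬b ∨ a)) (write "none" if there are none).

{n0, n1, n2, n3}

States satisfying a ∨ b: {n0, n2}.
States satisfying EG (a ∨ b): {n0, n2}.
States satisfying a → AF (¬b ∨ a): {n0, n1, n2, n3}.
States satisfying AG (a → AF (¬b ∨ a)): {n0, n1, n2, n3}.
States satisfying EG (a ∨ b) ∨ AG (a → AF (¬b ∨ a)): {n0, n1, n2, n3}.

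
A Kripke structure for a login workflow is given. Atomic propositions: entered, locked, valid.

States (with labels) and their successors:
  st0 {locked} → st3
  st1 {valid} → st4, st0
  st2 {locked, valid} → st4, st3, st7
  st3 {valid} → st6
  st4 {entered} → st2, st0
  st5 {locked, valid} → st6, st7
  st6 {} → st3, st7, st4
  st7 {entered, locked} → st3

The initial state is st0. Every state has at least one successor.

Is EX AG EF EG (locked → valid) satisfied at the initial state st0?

Holds

States satisfying AG EF EG (locked → valid): {st0, st1, st2, st3, st4, st5, st6, st7}.
States satisfying EX AG EF EG (locked → valid): {st0, st1, st2, st3, st4, st5, st6, st7}.
st0 ∈ Sat(EX AG EF EG (locked → valid)).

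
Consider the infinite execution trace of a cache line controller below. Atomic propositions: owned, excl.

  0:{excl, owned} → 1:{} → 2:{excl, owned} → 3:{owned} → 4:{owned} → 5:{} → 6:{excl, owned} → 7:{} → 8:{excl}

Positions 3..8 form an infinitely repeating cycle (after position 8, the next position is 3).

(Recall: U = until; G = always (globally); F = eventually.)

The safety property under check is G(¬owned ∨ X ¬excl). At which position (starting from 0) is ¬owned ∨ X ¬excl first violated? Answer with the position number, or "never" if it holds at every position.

¬owned ∨ X ¬excl holds at every position 0..8, and those are all the positions the trace ever visits, so the invariant G(¬owned ∨ X ¬excl) is never violated.

never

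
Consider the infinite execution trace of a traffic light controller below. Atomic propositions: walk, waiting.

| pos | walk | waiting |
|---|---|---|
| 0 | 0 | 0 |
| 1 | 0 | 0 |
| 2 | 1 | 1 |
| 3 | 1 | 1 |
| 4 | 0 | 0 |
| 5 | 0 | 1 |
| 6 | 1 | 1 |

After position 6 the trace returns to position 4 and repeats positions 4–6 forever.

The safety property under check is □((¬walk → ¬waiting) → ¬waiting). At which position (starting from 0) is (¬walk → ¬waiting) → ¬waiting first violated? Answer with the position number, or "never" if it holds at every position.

Check (¬walk → ¬waiting) → ¬waiting at each position in order: 0 ✓, 1 ✓.
At position 2 the labels are {waiting, walk}, so (¬walk → ¬waiting) → ¬waiting is false there. This is the first violation.

2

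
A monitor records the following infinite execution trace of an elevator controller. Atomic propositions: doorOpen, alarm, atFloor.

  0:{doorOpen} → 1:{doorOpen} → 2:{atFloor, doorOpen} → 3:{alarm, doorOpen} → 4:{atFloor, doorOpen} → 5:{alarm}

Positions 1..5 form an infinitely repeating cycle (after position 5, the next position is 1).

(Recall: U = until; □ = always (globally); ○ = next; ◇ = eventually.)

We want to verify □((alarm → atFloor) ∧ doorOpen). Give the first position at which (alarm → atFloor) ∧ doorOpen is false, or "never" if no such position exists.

3

Check (alarm → atFloor) ∧ doorOpen at each position in order: 0 ✓, 1 ✓, 2 ✓.
At position 3 the labels are {alarm, doorOpen}, so (alarm → atFloor) ∧ doorOpen is false there. This is the first violation.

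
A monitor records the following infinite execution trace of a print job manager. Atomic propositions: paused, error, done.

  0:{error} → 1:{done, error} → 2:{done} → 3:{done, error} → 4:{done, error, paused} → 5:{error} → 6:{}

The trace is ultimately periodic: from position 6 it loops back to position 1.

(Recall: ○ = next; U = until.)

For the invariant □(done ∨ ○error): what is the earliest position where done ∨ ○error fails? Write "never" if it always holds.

5

Check done ∨ ○error at each position in order: 0 ✓, 1 ✓, 2 ✓, 3 ✓, 4 ✓.
At position 5 the labels are {error} and the next position 6 has {}, so done ∨ ○error is false there. This is the first violation.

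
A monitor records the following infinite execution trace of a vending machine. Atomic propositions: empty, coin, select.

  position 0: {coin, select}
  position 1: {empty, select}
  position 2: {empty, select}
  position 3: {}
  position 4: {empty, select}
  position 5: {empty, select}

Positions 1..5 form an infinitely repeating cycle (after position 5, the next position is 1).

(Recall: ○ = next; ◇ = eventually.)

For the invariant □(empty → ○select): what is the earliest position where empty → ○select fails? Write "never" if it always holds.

Check empty → ○select at each position in order: 0 ✓, 1 ✓.
At position 2 the labels are {empty, select} and the next position 3 has {}, so empty → ○select is false there. This is the first violation.

2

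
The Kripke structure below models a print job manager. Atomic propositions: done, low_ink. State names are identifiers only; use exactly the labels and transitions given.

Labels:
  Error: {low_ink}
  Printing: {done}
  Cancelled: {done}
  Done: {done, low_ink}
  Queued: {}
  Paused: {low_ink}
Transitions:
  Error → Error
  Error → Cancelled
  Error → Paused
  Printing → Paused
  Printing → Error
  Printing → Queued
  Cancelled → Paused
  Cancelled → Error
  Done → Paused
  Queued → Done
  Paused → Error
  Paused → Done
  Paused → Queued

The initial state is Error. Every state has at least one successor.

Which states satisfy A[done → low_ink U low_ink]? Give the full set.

{Error, Done, Queued, Paused}

States satisfying done → low_ink: {Error, Done, Queued, Paused}.
States satisfying low_ink: {Error, Done, Paused}.
States satisfying A[done → low_ink U low_ink]: {Error, Done, Queued, Paused}.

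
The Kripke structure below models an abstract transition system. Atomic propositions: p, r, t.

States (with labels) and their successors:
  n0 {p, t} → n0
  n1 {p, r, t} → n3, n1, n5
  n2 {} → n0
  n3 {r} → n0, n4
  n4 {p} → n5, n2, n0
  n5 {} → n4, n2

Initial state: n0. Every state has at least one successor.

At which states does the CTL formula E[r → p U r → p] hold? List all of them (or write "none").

{n0, n1, n2, n4, n5}

States satisfying r → p: {n0, n1, n2, n4, n5}.
States satisfying E[r → p U r → p]: {n0, n1, n2, n4, n5}.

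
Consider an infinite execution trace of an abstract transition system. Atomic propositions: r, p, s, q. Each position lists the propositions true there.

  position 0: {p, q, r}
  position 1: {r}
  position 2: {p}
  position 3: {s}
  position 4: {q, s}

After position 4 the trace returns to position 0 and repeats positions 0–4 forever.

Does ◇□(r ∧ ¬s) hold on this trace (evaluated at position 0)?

□(r ∧ ¬s) is false at every position 0..4, so it never becomes true and ◇□(r ∧ ¬s) fails.

Violated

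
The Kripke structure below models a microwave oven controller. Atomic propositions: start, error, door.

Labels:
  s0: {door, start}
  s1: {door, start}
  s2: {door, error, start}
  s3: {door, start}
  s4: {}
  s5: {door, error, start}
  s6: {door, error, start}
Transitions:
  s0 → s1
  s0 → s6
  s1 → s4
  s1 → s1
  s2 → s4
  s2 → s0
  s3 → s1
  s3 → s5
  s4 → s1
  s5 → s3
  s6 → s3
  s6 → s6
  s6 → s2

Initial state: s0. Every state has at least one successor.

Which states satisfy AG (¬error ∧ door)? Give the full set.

none

States satisfying ¬error ∧ door: {s0, s1, s3}.
States satisfying AG (¬error ∧ door): ∅.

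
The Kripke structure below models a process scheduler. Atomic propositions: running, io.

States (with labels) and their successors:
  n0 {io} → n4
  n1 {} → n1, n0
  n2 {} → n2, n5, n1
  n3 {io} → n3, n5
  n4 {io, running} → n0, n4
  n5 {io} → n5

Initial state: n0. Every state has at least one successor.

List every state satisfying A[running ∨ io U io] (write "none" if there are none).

States satisfying running ∨ io: {n0, n3, n4, n5}.
States satisfying io: {n0, n3, n4, n5}.
States satisfying A[running ∨ io U io]: {n0, n3, n4, n5}.

{n0, n3, n4, n5}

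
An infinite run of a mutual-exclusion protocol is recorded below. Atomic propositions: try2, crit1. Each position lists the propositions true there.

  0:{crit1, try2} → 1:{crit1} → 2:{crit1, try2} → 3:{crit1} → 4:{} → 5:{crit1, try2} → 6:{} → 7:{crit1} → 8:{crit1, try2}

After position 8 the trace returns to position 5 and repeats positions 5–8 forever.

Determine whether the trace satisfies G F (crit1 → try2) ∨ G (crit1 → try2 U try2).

F (crit1 → try2) holds at every position 0..8, and those are all positions ever visited, so G F (crit1 → try2) holds.
crit1 → try2 U try2 must hold at every position from 0 onward. It fails at position 1, so G (crit1 → try2 U try2) is false.
Positions where crit1 holds: 0, 1, 2, 3, 5, 7, 8.
Check try2 U try2 at each: 0→ok, 1→fails, 2→ok, 3→fails, 5→ok, 7→fails, 8→ok.
At position 0: G F (crit1 → try2) is true; G (crit1 → try2 U try2) is false; so G F (crit1 → try2) ∨ G (crit1 → try2 U try2) is true.

Holds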